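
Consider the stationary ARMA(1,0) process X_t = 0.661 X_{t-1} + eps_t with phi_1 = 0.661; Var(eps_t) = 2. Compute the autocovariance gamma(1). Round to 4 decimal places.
\gamma(1) = 2.3478

Multiply the model equation by X_{t-k} and take expectations. With theta_0 = psi_0 = 1 and psi_j the MA(infinity) weights, this gives
  gamma(k) - sum_i phi_i gamma(k-i) = c_k,
  c_k = sigma^2 * sum_{j=k..q} theta_j psi_{j-k}   (c_k = 0 for k > q),
using gamma(-m) = gamma(m).
Pure AR (q = 0): c_0 = sigma^2 = 2, c_k = 0 for k >= 1.
Equations for k = 0 and k = 1 (AR order 1):
  gamma(0) = phi_1 gamma(1) + c_0
  gamma(1) = phi_1 gamma(0) + c_1
Substituting the second into the first: gamma(0) (1 - phi_1^2) = c_0 + phi_1 c_1, so
  gamma(0) = c_0 / (1 - phi_1^2) = 2 / (1 - (0.661)^2) = 2 / 0.563079 = 3.551899.
  gamma(1) = phi_1 gamma(0) = (0.661)(3.551899) = 2.347806.
Therefore gamma(1) = 2.3478 (to 4 decimal places).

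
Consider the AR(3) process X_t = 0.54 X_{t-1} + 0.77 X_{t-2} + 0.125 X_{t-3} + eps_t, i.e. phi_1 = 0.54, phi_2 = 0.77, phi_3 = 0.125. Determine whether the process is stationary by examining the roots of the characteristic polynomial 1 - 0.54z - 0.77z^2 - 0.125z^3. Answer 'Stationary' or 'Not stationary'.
\text{Not stationary}

The AR(p) characteristic polynomial is P(z) = 1 - 0.54z - 0.77z^2 - 0.125z^3.
Stationarity requires all roots to lie outside the unit circle, i.e. |z| > 1 for every root.
Degree 3: look for a simple real root z0 first, then factor out (1 - z/z0) and solve the remaining quadratic.
Testing z0 = -2: P(-2) = 1 + (-0.54)(-2) + (-0.77)(-2)^2 + (-0.125)(-2)^3
  = 1 + (1.08) + (-3.08) + (1) = 0.  So z_0 = -2 is a root, |z_0| = 2.
Divide out the factor (1 + 0.5 z) = (1 - z/z0) (since 1/z0 = -0.5):
  P(z) = (1 + 0.5 z)(1 + (-1.04) z + (-0.25) z^2)
  [check: z-coef -1.04 - (-0.5) = -0.54; z^2-coef -0.25 - (-0.5)(-1.04) = -0.77; z^3-coef -(-0.5)(-0.25) = -0.125.]
Remaining roots from the quadratic factor 1 + (-1.04) z + (-0.25) z^2:
  Set 1 + (-1.04) z + (-0.25) z^2 = 0, i.e. a z^2 + b z + c = 0 with a = -0.25, b = -1.04, c = 1.
  Discriminant D = b^2 - 4ac = (-1.04)^2 - 4*(-0.25)*1 = 1.0816 - (-1) = 2.0816.
  D >= 0, so the roots are real: z = (-b +/- sqrt(D)) / (2a) = (1.04 +/- 1.442775) / (-0.5).
    z_1 = (1.04 + 1.442775) / (-0.5) = -4.9656,   |z_1| = 4.9656.
    z_2 = (1.04 - 1.442775) / (-0.5) = 0.8056,   |z_2| = 0.8056.
Moduli of all roots: 2.0000, 4.9656, 0.8056.
All moduli strictly greater than 1? No.
Verdict: Not stationary.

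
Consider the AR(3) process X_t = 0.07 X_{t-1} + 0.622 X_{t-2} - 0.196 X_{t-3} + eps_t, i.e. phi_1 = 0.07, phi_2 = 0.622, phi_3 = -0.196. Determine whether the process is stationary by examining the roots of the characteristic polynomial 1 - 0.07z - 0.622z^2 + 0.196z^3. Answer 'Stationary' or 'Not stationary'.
\text{Stationary}

The AR(p) characteristic polynomial is P(z) = 1 - 0.07z - 0.622z^2 + 0.196z^3.
Stationarity requires all roots to lie outside the unit circle, i.e. |z| > 1 for every root.
Degree 3: look for a simple real root z0 first, then factor out (1 - z/z0) and solve the remaining quadratic.
Testing z0 = 2.5: P(2.5) = 1 + (-0.07)(2.5) + (-0.622)(2.5)^2 + (0.196)(2.5)^3
  = 1 + (-0.175) + (-3.8875) + (3.0625) = 0.  So z_0 = 2.5 is a root, |z_0| = 2.5.
Divide out the factor (1 - 0.4 z) = (1 - z/z0) (since 1/z0 = 0.4):
  P(z) = (1 - 0.4 z)(1 + (0.33) z + (-0.49) z^2)
  [check: z-coef 0.33 - (0.4) = -0.07; z^2-coef -0.49 - (0.4)(0.33) = -0.622; z^3-coef -(0.4)(-0.49) = 0.196.]
Remaining roots from the quadratic factor 1 + (0.33) z + (-0.49) z^2:
  Set 1 + (0.33) z + (-0.49) z^2 = 0, i.e. a z^2 + b z + c = 0 with a = -0.49, b = 0.33, c = 1.
  Discriminant D = b^2 - 4ac = (0.33)^2 - 4*(-0.49)*1 = 0.1089 - (-1.96) = 2.0689.
  D >= 0, so the roots are real: z = (-b +/- sqrt(D)) / (2a) = (-0.33 +/- 1.438367) / (-0.98).
    z_1 = (-0.33 + 1.438367) / (-0.98) = -1.131,   |z_1| = 1.131.
    z_2 = (-0.33 - 1.438367) / (-0.98) = 1.8045,   |z_2| = 1.8045.
Moduli of all roots: 2.5000, 1.1310, 1.8045.
All moduli strictly greater than 1? Yes.
Verdict: Stationary.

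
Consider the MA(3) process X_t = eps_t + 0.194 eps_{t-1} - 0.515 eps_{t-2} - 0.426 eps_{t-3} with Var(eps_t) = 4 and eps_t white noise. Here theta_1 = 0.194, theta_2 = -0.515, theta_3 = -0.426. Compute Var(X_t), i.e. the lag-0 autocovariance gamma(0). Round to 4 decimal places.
\gamma(0) = 5.9373

For an MA(q) process X_t = eps_t + sum_i theta_i eps_{t-i} with
Var(eps_t) = sigma^2, the variance is
  gamma(0) = sigma^2 * (1 + sum_i theta_i^2).
  sum_i theta_i^2 = (0.194)^2 + (-0.515)^2 + (-0.426)^2 = 0.037636 + 0.265225 + 0.181476 = 0.484337.
  gamma(0) = 4 * (1 + 0.484337) = 4 * 1.484337 = 5.937348, which rounds to 5.9373.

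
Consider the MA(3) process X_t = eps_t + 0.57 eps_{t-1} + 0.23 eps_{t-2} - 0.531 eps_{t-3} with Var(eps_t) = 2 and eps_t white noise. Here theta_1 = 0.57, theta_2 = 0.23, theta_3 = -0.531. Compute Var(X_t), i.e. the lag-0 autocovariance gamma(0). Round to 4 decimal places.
\gamma(0) = 3.3195

For an MA(q) process X_t = eps_t + sum_i theta_i eps_{t-i} with
Var(eps_t) = sigma^2, the variance is
  gamma(0) = sigma^2 * (1 + sum_i theta_i^2).
  sum_i theta_i^2 = (0.57)^2 + (0.23)^2 + (-0.531)^2 = 0.3249 + 0.0529 + 0.281961 = 0.659761.
  gamma(0) = 2 * (1 + 0.659761) = 2 * 1.659761 = 3.319522, which rounds to 3.3195.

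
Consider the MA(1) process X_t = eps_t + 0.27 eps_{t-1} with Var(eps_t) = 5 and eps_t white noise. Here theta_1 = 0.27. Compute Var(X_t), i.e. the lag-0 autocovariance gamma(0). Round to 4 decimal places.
\gamma(0) = 5.3645

For an MA(q) process X_t = eps_t + sum_i theta_i eps_{t-i} with
Var(eps_t) = sigma^2, the variance is
  gamma(0) = sigma^2 * (1 + sum_i theta_i^2).
  sum_i theta_i^2 = (0.27)^2 = 0.0729.
  gamma(0) = 5 * (1 + 0.0729) = 5 * 1.0729 = 5.3645.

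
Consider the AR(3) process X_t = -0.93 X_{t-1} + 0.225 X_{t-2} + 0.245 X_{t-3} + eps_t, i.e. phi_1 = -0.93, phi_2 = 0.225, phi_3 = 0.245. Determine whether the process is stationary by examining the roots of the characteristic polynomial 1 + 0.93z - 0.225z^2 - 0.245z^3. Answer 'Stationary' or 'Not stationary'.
\text{Stationary}

The AR(p) characteristic polynomial is P(z) = 1 + 0.93z - 0.225z^2 - 0.245z^3.
Stationarity requires all roots to lie outside the unit circle, i.e. |z| > 1 for every root.
Degree 3: look for a simple real root z0 first, then factor out (1 - z/z0) and solve the remaining quadratic.
Testing z0 = 2: P(2) = 1 + (0.93)(2) + (-0.225)(2)^2 + (-0.245)(2)^3
  = 1 + (1.86) + (-0.9) + (-1.96) = 0.  So z_0 = 2 is a root, |z_0| = 2.
Divide out the factor (1 - 0.5 z) = (1 - z/z0) (since 1/z0 = 0.5):
  P(z) = (1 - 0.5 z)(1 + (1.43) z + (0.49) z^2)
  [check: z-coef 1.43 - (0.5) = 0.93; z^2-coef 0.49 - (0.5)(1.43) = -0.225; z^3-coef -(0.5)(0.49) = -0.245.]
Remaining roots from the quadratic factor 1 + (1.43) z + (0.49) z^2:
  Set 1 + (1.43) z + (0.49) z^2 = 0, i.e. a z^2 + b z + c = 0 with a = 0.49, b = 1.43, c = 1.
  Discriminant D = b^2 - 4ac = (1.43)^2 - 4*(0.49)*1 = 2.0449 - (1.96) = 0.0849.
  D >= 0, so the roots are real: z = (-b +/- sqrt(D)) / (2a) = (-1.43 +/- 0.291376) / (0.98).
    z_1 = (-1.43 + 0.291376) / (0.98) = -1.1619,   |z_1| = 1.1619.
    z_2 = (-1.43 - 0.291376) / (0.98) = -1.7565,   |z_2| = 1.7565.
Moduli of all roots: 2.0000, 1.1619, 1.7565.
All moduli strictly greater than 1? Yes.
Verdict: Stationary.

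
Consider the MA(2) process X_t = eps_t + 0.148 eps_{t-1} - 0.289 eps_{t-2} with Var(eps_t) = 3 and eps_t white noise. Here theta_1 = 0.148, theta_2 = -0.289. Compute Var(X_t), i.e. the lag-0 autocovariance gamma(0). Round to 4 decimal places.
\gamma(0) = 3.3163

For an MA(q) process X_t = eps_t + sum_i theta_i eps_{t-i} with
Var(eps_t) = sigma^2, the variance is
  gamma(0) = sigma^2 * (1 + sum_i theta_i^2).
  sum_i theta_i^2 = (0.148)^2 + (-0.289)^2 = 0.021904 + 0.083521 = 0.105425.
  gamma(0) = 3 * (1 + 0.105425) = 3 * 1.105425 = 3.316275, which rounds to 3.3163.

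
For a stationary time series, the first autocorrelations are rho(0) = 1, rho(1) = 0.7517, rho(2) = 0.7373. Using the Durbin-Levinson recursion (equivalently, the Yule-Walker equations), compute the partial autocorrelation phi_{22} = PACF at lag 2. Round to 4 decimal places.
\phi_{22} = 0.3960

The PACF at lag k is phi_{kk}, the last component of the solution
to the Yule-Walker system G_k phi = r_k where
  (G_k)_{ij} = rho(|i - j|), (r_k)_i = rho(i), i,j = 1..k.
Equivalently, Durbin-Levinson gives phi_{kk} iteratively:
  phi_{11} = rho(1)
  phi_{kk} = [rho(k) - sum_{j=1..k-1} phi_{k-1,j} rho(k-j)]
            / [1 - sum_{j=1..k-1} phi_{k-1,j} rho(j)],
  phi_{k,j} = phi_{k-1,j} - phi_{kk} phi_{k-1,k-j},  j = 1..k-1.
Step k = 1:
  phi_11 = rho(1) = 0.7517.
Step k = 2:
  phi_22 = [rho(2) - phi_11 rho(1)] / [1 - phi_11 rho(1)] = [0.7373 - (0.7517)(0.7517)] / [1 - (0.7517)(0.7517)]
         = 0.17224711 / 0.43494711 = 0.396.
Therefore phi_{22} = 0.3960.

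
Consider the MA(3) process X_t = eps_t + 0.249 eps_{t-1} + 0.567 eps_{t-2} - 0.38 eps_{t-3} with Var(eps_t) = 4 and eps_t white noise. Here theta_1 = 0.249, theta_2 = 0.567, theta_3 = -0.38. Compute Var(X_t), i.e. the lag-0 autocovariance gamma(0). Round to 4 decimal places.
\gamma(0) = 6.1116

For an MA(q) process X_t = eps_t + sum_i theta_i eps_{t-i} with
Var(eps_t) = sigma^2, the variance is
  gamma(0) = sigma^2 * (1 + sum_i theta_i^2).
  sum_i theta_i^2 = (0.249)^2 + (0.567)^2 + (-0.38)^2 = 0.062001 + 0.321489 + 0.1444 = 0.52789.
  gamma(0) = 4 * (1 + 0.52789) = 4 * 1.52789 = 6.11156, which rounds to 6.1116.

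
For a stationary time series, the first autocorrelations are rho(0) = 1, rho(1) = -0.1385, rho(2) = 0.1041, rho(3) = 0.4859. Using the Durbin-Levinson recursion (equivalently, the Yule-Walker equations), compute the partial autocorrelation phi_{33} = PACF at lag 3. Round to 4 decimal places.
\phi_{33} = 0.5250

The PACF at lag k is phi_{kk}, the last component of the solution
to the Yule-Walker system G_k phi = r_k where
  (G_k)_{ij} = rho(|i - j|), (r_k)_i = rho(i), i,j = 1..k.
Equivalently, Durbin-Levinson gives phi_{kk} iteratively:
  phi_{11} = rho(1)
  phi_{kk} = [rho(k) - sum_{j=1..k-1} phi_{k-1,j} rho(k-j)]
            / [1 - sum_{j=1..k-1} phi_{k-1,j} rho(j)],
  phi_{k,j} = phi_{k-1,j} - phi_{kk} phi_{k-1,k-j},  j = 1..k-1.
Step k = 1:
  phi_11 = rho(1) = -0.1385.
Step k = 2:
  phi_22 = [rho(2) - phi_11 rho(1)] / [1 - phi_11 rho(1)] = [0.1041 - (-0.1385)(-0.1385)] / [1 - (-0.1385)(-0.1385)]
         = 0.08491775 / 0.98081775 = 0.086579.
  Update: phi_21 = phi_11 - phi_22 phi_11 = -0.1385 - (0.086579)(-0.1385) = -0.126509.
Step k = 3:
  phi_33 = [rho(3) - phi_21 rho(2) - phi_22 rho(1)] / [1 - phi_21 rho(1) - phi_22 rho(2)]
    numerator   = 0.4859 - (-0.126509)(0.1041) - (0.086579)(-0.1385) = 0.5110607
    denominator = 1 - (-0.126509)(-0.1385) - (0.086579)(0.1041) = 0.9734657
  phi_33 = 0.5110607 / 0.9734657 = 0.525.
Therefore phi_{33} = 0.5250.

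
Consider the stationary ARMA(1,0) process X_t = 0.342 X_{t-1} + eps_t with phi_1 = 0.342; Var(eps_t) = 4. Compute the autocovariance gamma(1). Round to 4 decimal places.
\gamma(1) = 1.5492

Multiply the model equation by X_{t-k} and take expectations. With theta_0 = psi_0 = 1 and psi_j the MA(infinity) weights, this gives
  gamma(k) - sum_i phi_i gamma(k-i) = c_k,
  c_k = sigma^2 * sum_{j=k..q} theta_j psi_{j-k}   (c_k = 0 for k > q),
using gamma(-m) = gamma(m).
Pure AR (q = 0): c_0 = sigma^2 = 4, c_k = 0 for k >= 1.
Equations for k = 0 and k = 1 (AR order 1):
  gamma(0) = phi_1 gamma(1) + c_0
  gamma(1) = phi_1 gamma(0) + c_1
Substituting the second into the first: gamma(0) (1 - phi_1^2) = c_0 + phi_1 c_1, so
  gamma(0) = c_0 / (1 - phi_1^2) = 4 / (1 - (0.342)^2) = 4 / 0.883036 = 4.529827.
  gamma(1) = phi_1 gamma(0) = (0.342)(4.529827) = 1.549201.
Therefore gamma(1) = 1.5492 (to 4 decimal places).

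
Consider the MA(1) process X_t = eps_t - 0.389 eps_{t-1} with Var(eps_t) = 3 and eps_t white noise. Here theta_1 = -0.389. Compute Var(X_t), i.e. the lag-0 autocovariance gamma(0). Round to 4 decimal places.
\gamma(0) = 3.4540

For an MA(q) process X_t = eps_t + sum_i theta_i eps_{t-i} with
Var(eps_t) = sigma^2, the variance is
  gamma(0) = sigma^2 * (1 + sum_i theta_i^2).
  sum_i theta_i^2 = (-0.389)^2 = 0.151321.
  gamma(0) = 3 * (1 + 0.151321) = 3 * 1.151321 = 3.453963, which rounds to 3.4540.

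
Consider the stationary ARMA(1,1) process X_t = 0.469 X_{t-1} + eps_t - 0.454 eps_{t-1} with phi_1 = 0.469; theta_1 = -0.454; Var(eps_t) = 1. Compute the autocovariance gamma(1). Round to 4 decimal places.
\gamma(1) = 0.0151

Multiply the model equation by X_{t-k} and take expectations. With theta_0 = psi_0 = 1 and psi_j the MA(infinity) weights, this gives
  gamma(k) - sum_i phi_i gamma(k-i) = c_k,
  c_k = sigma^2 * sum_{j=k..q} theta_j psi_{j-k}   (c_k = 0 for k > q),
using gamma(-m) = gamma(m).
psi-weights needed (psi_j = theta_j + sum_i phi_i psi_{j-i}):
  psi_1 = theta_1 + phi_1 = -0.454 + (0.469) = 0.015
Right-hand sides:
  c_0 = sigma^2 (1 + theta_1 psi_1) = 1 * (1 + (-0.454)(0.015)) = 1 * 0.99319 = 0.99319
  c_1 = sigma^2 theta_1 = 1 * (-0.454) = -0.454
  c_2 = 0
Equations for k = 0 and k = 1 (AR order 1):
  gamma(0) = phi_1 gamma(1) + c_0
  gamma(1) = phi_1 gamma(0) + c_1
Substituting the second into the first: gamma(0) (1 - phi_1^2) = c_0 + phi_1 c_1, so
  gamma(0) = (c_0 + phi_1 c_1) / (1 - phi_1^2) = (0.99319 + (0.469)(-0.454)) / (1 - (0.469)^2) = 0.780264 / 0.780039 = 1.000288.
  gamma(1) = phi_1 gamma(0) + c_1 = (0.469)(1.000288) + (-0.454) = 0.015135.
Therefore gamma(1) = 0.0151 (to 4 decimal places).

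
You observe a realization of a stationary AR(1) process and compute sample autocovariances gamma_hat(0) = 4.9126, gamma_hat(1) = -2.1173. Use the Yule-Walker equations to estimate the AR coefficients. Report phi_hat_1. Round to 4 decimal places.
\hat\phi_{1} = -0.4310

The Yule-Walker equations for an AR(p) process read, in matrix form,
  Gamma_p phi = r_p,   with   (Gamma_p)_{ij} = gamma(|i - j|),
                       (r_p)_i = gamma(i),   i,j = 1..p.
Substitute the sample gammas (Toeplitz matrix and right-hand side of size 1):
  Gamma_p = [[4.9126]]
  r_p     = [-2.1173]
With p = 1 this is the single equation gamma(0) phi_1 = gamma(1):
  phi_hat_1 = gamma(1) / gamma(0) = -2.1173 / 4.9126 = -0.4310.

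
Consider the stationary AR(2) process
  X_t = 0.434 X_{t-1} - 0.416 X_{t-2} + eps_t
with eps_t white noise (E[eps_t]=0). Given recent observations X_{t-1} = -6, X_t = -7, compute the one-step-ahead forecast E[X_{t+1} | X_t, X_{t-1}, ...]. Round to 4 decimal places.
E[X_{t+1} \mid \mathcal F_t] = -0.5420

For an AR(p) model X_t = c + sum_i phi_i X_{t-i} + eps_t, the
one-step-ahead conditional mean is
  E[X_{t+1} | X_t, ...] = c + sum_i phi_i X_{t+1-i}.
Substitute known values:
  E[X_{t+1} | ...] = (0.434) * (-7) + (-0.416) * (-6)
                   = -0.5420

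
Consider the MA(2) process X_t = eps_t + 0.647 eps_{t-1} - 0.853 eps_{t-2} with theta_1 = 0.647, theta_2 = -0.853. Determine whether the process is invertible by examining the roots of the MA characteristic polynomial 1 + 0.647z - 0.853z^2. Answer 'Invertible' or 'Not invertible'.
\text{Not invertible}

The MA(q) characteristic polynomial is P(z) = 1 + 0.647z - 0.853z^2.
Invertibility requires all roots to lie outside the unit circle, i.e. |z| > 1 for every root.
Set 1 + (0.647) z + (-0.853) z^2 = 0, i.e. a z^2 + b z + c = 0 with a = -0.853, b = 0.647, c = 1.
Discriminant D = b^2 - 4ac = (0.647)^2 - 4*(-0.853)*1 = 0.418609 - (-3.412) = 3.830609.
D >= 0, so the roots are real: z = (-b +/- sqrt(D)) / (2a) = (-0.647 +/- 1.957194) / (-1.706).
  z_1 = (-0.647 + 1.957194) / (-1.706) = -0.768,   |z_1| = 0.768.
  z_2 = (-0.647 - 1.957194) / (-1.706) = 1.5265,   |z_2| = 1.5265.
Moduli of all roots: 0.7680, 1.5265.
All moduli strictly greater than 1? No.
Verdict: Not invertible.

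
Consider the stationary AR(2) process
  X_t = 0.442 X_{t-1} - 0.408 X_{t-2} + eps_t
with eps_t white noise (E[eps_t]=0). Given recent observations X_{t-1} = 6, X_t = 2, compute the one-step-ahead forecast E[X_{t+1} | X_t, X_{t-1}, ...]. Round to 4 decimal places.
E[X_{t+1} \mid \mathcal F_t] = -1.5640

For an AR(p) model X_t = c + sum_i phi_i X_{t-i} + eps_t, the
one-step-ahead conditional mean is
  E[X_{t+1} | X_t, ...] = c + sum_i phi_i X_{t+1-i}.
Substitute known values:
  E[X_{t+1} | ...] = (0.442) * (2) + (-0.408) * (6)
                   = -1.5640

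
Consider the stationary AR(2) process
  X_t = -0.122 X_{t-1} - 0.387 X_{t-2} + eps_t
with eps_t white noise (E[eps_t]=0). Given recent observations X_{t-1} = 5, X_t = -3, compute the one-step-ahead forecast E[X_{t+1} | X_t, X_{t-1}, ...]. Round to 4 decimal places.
E[X_{t+1} \mid \mathcal F_t] = -1.5690

For an AR(p) model X_t = c + sum_i phi_i X_{t-i} + eps_t, the
one-step-ahead conditional mean is
  E[X_{t+1} | X_t, ...] = c + sum_i phi_i X_{t+1-i}.
Substitute known values:
  E[X_{t+1} | ...] = (-0.122) * (-3) + (-0.387) * (5)
                   = -1.5690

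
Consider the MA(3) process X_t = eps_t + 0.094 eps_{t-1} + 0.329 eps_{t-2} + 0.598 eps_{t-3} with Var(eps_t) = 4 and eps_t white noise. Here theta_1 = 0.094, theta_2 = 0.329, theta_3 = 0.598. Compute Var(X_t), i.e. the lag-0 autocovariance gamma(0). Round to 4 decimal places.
\gamma(0) = 5.8987

For an MA(q) process X_t = eps_t + sum_i theta_i eps_{t-i} with
Var(eps_t) = sigma^2, the variance is
  gamma(0) = sigma^2 * (1 + sum_i theta_i^2).
  sum_i theta_i^2 = (0.094)^2 + (0.329)^2 + (0.598)^2 = 0.008836 + 0.108241 + 0.357604 = 0.474681.
  gamma(0) = 4 * (1 + 0.474681) = 4 * 1.474681 = 5.898724, which rounds to 5.8987.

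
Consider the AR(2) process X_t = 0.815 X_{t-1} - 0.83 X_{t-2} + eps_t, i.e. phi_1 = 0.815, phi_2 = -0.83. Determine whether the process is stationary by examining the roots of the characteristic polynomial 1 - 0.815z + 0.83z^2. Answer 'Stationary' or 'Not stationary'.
\text{Stationary}

The AR(p) characteristic polynomial is P(z) = 1 - 0.815z + 0.83z^2.
Stationarity requires all roots to lie outside the unit circle, i.e. |z| > 1 for every root.
Set 1 + (-0.815) z + (0.83) z^2 = 0, i.e. a z^2 + b z + c = 0 with a = 0.83, b = -0.815, c = 1.
Discriminant D = b^2 - 4ac = (-0.815)^2 - 4*(0.83)*1 = 0.664225 - (3.32) = -2.655775.
D < 0, so the roots are the complex-conjugate pair z = (-b +/- i sqrt(-D)) / (2a) = 0.491 +/- 0.9817i.
For a conjugate pair |z|^2 = z * conj(z) = (product of roots) = c/a = 1/(0.83) = 1.204819, so |z| = sqrt(1.204819) = 1.0976 for both roots.
Moduli of all roots: 1.0976, 1.0976.
All moduli strictly greater than 1? Yes.
Verdict: Stationary.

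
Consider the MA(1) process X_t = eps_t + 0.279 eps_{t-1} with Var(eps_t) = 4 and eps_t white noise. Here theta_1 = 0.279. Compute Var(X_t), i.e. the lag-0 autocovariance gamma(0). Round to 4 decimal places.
\gamma(0) = 4.3114

For an MA(q) process X_t = eps_t + sum_i theta_i eps_{t-i} with
Var(eps_t) = sigma^2, the variance is
  gamma(0) = sigma^2 * (1 + sum_i theta_i^2).
  sum_i theta_i^2 = (0.279)^2 = 0.077841.
  gamma(0) = 4 * (1 + 0.077841) = 4 * 1.077841 = 4.311364, which rounds to 4.3114.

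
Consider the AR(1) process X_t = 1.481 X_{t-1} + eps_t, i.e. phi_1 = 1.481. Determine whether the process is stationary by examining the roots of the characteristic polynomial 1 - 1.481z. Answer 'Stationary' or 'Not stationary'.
\text{Not stationary}

The AR(p) characteristic polynomial is P(z) = 1 - 1.481z.
Stationarity requires all roots to lie outside the unit circle, i.e. |z| > 1 for every root.
This is linear in z: 1 + (-1.481) z = 0  =>  z = -1/(-1.481) = 0.675219,  |z| = 0.675219.
Moduli of all roots: 0.6752.
All moduli strictly greater than 1? No.
Verdict: Not stationary.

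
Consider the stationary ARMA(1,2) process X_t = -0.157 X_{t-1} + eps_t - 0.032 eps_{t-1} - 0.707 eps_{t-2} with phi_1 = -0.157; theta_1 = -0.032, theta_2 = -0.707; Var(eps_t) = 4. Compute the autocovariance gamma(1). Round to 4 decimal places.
\gamma(1) = -0.5393

Multiply the model equation by X_{t-k} and take expectations. With theta_0 = psi_0 = 1 and psi_j the MA(infinity) weights, this gives
  gamma(k) - sum_i phi_i gamma(k-i) = c_k,
  c_k = sigma^2 * sum_{j=k..q} theta_j psi_{j-k}   (c_k = 0 for k > q),
using gamma(-m) = gamma(m).
psi-weights needed (psi_j = theta_j + sum_i phi_i psi_{j-i}):
  psi_1 = theta_1 + phi_1 = -0.032 + (-0.157) = -0.189
  psi_2 = theta_2 + phi_1 psi_1 = -0.707 + (-0.157)(-0.189) = -0.677327
Right-hand sides:
  c_0 = sigma^2 (1 + theta_1 psi_1 + theta_2 psi_2) = 4 * (1 + (-0.032)(-0.189) + (-0.707)(-0.677327)) = 4 * 1.484918 = 5.939673
  c_1 = sigma^2 (theta_1 + theta_2 psi_1) = 4 * (-0.032 + (-0.707)(-0.189)) = 0.406492
  c_2 = sigma^2 theta_2 = 4 * (-0.707) = -2.828
Equations for k = 0 and k = 1 (AR order 1):
  gamma(0) = phi_1 gamma(1) + c_0
  gamma(1) = phi_1 gamma(0) + c_1
Substituting the second into the first: gamma(0) (1 - phi_1^2) = c_0 + phi_1 c_1, so
  gamma(0) = (c_0 + phi_1 c_1) / (1 - phi_1^2) = (5.939673 + (-0.157)(0.406492)) / (1 - (-0.157)^2) = 5.875854 / 0.975351 = 6.024348.
  gamma(1) = phi_1 gamma(0) + c_1 = (-0.157)(6.024348) + (0.406492) = -0.539331.
Therefore gamma(1) = -0.5393 (to 4 decimal places).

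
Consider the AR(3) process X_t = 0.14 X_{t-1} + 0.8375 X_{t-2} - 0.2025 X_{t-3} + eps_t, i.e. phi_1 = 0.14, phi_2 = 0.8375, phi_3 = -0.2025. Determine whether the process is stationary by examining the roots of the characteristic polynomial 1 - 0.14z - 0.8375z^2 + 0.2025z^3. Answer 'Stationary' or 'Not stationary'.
\text{Stationary}

The AR(p) characteristic polynomial is P(z) = 1 - 0.14z - 0.8375z^2 + 0.2025z^3.
Stationarity requires all roots to lie outside the unit circle, i.e. |z| > 1 for every root.
Degree 3: look for a simple real root z0 first, then factor out (1 - z/z0) and solve the remaining quadratic.
Testing z0 = 4: P(4) = 1 + (-0.14)(4) + (-0.8375)(4)^2 + (0.2025)(4)^3
  = 1 + (-0.56) + (-13.4) + (12.96) = 0.  So z_0 = 4 is a root, |z_0| = 4.
Divide out the factor (1 - 0.25 z) = (1 - z/z0) (since 1/z0 = 0.25):
  P(z) = (1 - 0.25 z)(1 + (0.11) z + (-0.81) z^2)
  [check: z-coef 0.11 - (0.25) = -0.14; z^2-coef -0.81 - (0.25)(0.11) = -0.8375; z^3-coef -(0.25)(-0.81) = 0.2025.]
Remaining roots from the quadratic factor 1 + (0.11) z + (-0.81) z^2:
  Set 1 + (0.11) z + (-0.81) z^2 = 0, i.e. a z^2 + b z + c = 0 with a = -0.81, b = 0.11, c = 1.
  Discriminant D = b^2 - 4ac = (0.11)^2 - 4*(-0.81)*1 = 0.0121 - (-3.24) = 3.2521.
  D >= 0, so the roots are real: z = (-b +/- sqrt(D)) / (2a) = (-0.11 +/- 1.803358) / (-1.62).
    z_1 = (-0.11 + 1.803358) / (-1.62) = -1.0453,   |z_1| = 1.0453.
    z_2 = (-0.11 - 1.803358) / (-1.62) = 1.1811,   |z_2| = 1.1811.
Moduli of all roots: 4.0000, 1.0453, 1.1811.
All moduli strictly greater than 1? Yes.
Verdict: Stationary.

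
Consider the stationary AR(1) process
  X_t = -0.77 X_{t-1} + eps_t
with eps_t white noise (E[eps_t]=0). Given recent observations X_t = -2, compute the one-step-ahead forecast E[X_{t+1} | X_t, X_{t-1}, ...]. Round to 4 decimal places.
E[X_{t+1} \mid \mathcal F_t] = 1.5400

For an AR(p) model X_t = c + sum_i phi_i X_{t-i} + eps_t, the
one-step-ahead conditional mean is
  E[X_{t+1} | X_t, ...] = c + sum_i phi_i X_{t+1-i}.
Substitute known values:
  E[X_{t+1} | ...] = (-0.77) * (-2)
                   = 1.5400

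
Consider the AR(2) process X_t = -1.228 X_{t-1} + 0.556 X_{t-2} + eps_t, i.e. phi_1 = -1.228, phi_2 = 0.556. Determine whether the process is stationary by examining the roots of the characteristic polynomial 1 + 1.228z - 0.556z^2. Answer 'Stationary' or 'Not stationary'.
\text{Not stationary}

The AR(p) characteristic polynomial is P(z) = 1 + 1.228z - 0.556z^2.
Stationarity requires all roots to lie outside the unit circle, i.e. |z| > 1 for every root.
Set 1 + (1.228) z + (-0.556) z^2 = 0, i.e. a z^2 + b z + c = 0 with a = -0.556, b = 1.228, c = 1.
Discriminant D = b^2 - 4ac = (1.228)^2 - 4*(-0.556)*1 = 1.507984 - (-2.224) = 3.731984.
D >= 0, so the roots are real: z = (-b +/- sqrt(D)) / (2a) = (-1.228 +/- 1.931834) / (-1.112).
  z_1 = (-1.228 + 1.931834) / (-1.112) = -0.6329,   |z_1| = 0.6329.
  z_2 = (-1.228 - 1.931834) / (-1.112) = 2.8416,   |z_2| = 2.8416.
Moduli of all roots: 0.6329, 2.8416.
All moduli strictly greater than 1? No.
Verdict: Not stationary.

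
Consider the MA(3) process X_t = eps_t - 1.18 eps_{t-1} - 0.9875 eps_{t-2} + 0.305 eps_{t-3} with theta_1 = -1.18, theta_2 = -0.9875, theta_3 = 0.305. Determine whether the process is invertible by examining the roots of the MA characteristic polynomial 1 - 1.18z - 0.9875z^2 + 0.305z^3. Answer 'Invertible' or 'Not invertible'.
\text{Not invertible}

The MA(q) characteristic polynomial is P(z) = 1 - 1.18z - 0.9875z^2 + 0.305z^3.
Invertibility requires all roots to lie outside the unit circle, i.e. |z| > 1 for every root.
Degree 3: look for a simple real root z0 first, then factor out (1 - z/z0) and solve the remaining quadratic.
Testing z0 = 4: P(4) = 1 + (-1.18)(4) + (-0.9875)(4)^2 + (0.305)(4)^3
  = 1 + (-4.72) + (-15.8) + (19.52) = 0.  So z_0 = 4 is a root, |z_0| = 4.
Divide out the factor (1 - 0.25 z) = (1 - z/z0) (since 1/z0 = 0.25):
  P(z) = (1 - 0.25 z)(1 + (-0.93) z + (-1.22) z^2)
  [check: z-coef -0.93 - (0.25) = -1.18; z^2-coef -1.22 - (0.25)(-0.93) = -0.9875; z^3-coef -(0.25)(-1.22) = 0.305.]
Remaining roots from the quadratic factor 1 + (-0.93) z + (-1.22) z^2:
  Set 1 + (-0.93) z + (-1.22) z^2 = 0, i.e. a z^2 + b z + c = 0 with a = -1.22, b = -0.93, c = 1.
  Discriminant D = b^2 - 4ac = (-0.93)^2 - 4*(-1.22)*1 = 0.8649 - (-4.88) = 5.7449.
  D >= 0, so the roots are real: z = (-b +/- sqrt(D)) / (2a) = (0.93 +/- 2.396852) / (-2.44).
    z_1 = (0.93 + 2.396852) / (-2.44) = -1.3635,   |z_1| = 1.3635.
    z_2 = (0.93 - 2.396852) / (-2.44) = 0.6012,   |z_2| = 0.6012.
Moduli of all roots: 4.0000, 1.3635, 0.6012.
All moduli strictly greater than 1? No.
Verdict: Not invertible.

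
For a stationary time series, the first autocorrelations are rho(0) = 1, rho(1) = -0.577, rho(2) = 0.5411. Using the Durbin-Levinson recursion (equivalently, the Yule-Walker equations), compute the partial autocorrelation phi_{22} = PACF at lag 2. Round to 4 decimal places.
\phi_{22} = 0.3121

The PACF at lag k is phi_{kk}, the last component of the solution
to the Yule-Walker system G_k phi = r_k where
  (G_k)_{ij} = rho(|i - j|), (r_k)_i = rho(i), i,j = 1..k.
Equivalently, Durbin-Levinson gives phi_{kk} iteratively:
  phi_{11} = rho(1)
  phi_{kk} = [rho(k) - sum_{j=1..k-1} phi_{k-1,j} rho(k-j)]
            / [1 - sum_{j=1..k-1} phi_{k-1,j} rho(j)],
  phi_{k,j} = phi_{k-1,j} - phi_{kk} phi_{k-1,k-j},  j = 1..k-1.
Step k = 1:
  phi_11 = rho(1) = -0.577.
Step k = 2:
  phi_22 = [rho(2) - phi_11 rho(1)] / [1 - phi_11 rho(1)] = [0.5411 - (-0.577)(-0.577)] / [1 - (-0.577)(-0.577)]
         = 0.208171 / 0.667071 = 0.3121.
Therefore phi_{22} = 0.3121.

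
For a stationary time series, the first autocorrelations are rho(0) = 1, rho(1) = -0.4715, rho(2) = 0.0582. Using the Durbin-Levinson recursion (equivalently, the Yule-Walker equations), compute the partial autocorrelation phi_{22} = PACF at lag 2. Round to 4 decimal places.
\phi_{22} = -0.2110

The PACF at lag k is phi_{kk}, the last component of the solution
to the Yule-Walker system G_k phi = r_k where
  (G_k)_{ij} = rho(|i - j|), (r_k)_i = rho(i), i,j = 1..k.
Equivalently, Durbin-Levinson gives phi_{kk} iteratively:
  phi_{11} = rho(1)
  phi_{kk} = [rho(k) - sum_{j=1..k-1} phi_{k-1,j} rho(k-j)]
            / [1 - sum_{j=1..k-1} phi_{k-1,j} rho(j)],
  phi_{k,j} = phi_{k-1,j} - phi_{kk} phi_{k-1,k-j},  j = 1..k-1.
Step k = 1:
  phi_11 = rho(1) = -0.4715.
Step k = 2:
  phi_22 = [rho(2) - phi_11 rho(1)] / [1 - phi_11 rho(1)] = [0.0582 - (-0.4715)(-0.4715)] / [1 - (-0.4715)(-0.4715)]
         = -0.16411225 / 0.77768775 = -0.211.
Therefore phi_{22} = -0.2110.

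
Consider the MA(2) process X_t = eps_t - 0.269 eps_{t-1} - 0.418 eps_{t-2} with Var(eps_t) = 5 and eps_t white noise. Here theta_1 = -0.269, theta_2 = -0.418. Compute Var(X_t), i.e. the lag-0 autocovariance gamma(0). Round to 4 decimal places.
\gamma(0) = 6.2354

For an MA(q) process X_t = eps_t + sum_i theta_i eps_{t-i} with
Var(eps_t) = sigma^2, the variance is
  gamma(0) = sigma^2 * (1 + sum_i theta_i^2).
  sum_i theta_i^2 = (-0.269)^2 + (-0.418)^2 = 0.072361 + 0.174724 = 0.247085.
  gamma(0) = 5 * (1 + 0.247085) = 5 * 1.247085 = 6.235425, which rounds to 6.2354.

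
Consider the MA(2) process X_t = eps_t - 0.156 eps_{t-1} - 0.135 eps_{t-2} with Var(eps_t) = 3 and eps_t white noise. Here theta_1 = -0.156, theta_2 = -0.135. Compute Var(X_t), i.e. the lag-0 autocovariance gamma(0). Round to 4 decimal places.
\gamma(0) = 3.1277

For an MA(q) process X_t = eps_t + sum_i theta_i eps_{t-i} with
Var(eps_t) = sigma^2, the variance is
  gamma(0) = sigma^2 * (1 + sum_i theta_i^2).
  sum_i theta_i^2 = (-0.156)^2 + (-0.135)^2 = 0.024336 + 0.018225 = 0.042561.
  gamma(0) = 3 * (1 + 0.042561) = 3 * 1.042561 = 3.127683, which rounds to 3.1277.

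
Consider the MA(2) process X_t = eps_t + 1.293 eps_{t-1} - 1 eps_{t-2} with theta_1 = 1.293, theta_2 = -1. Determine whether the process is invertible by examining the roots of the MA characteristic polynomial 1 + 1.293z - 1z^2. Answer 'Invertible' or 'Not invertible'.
\text{Not invertible}

The MA(q) characteristic polynomial is P(z) = 1 + 1.293z - 1z^2.
Invertibility requires all roots to lie outside the unit circle, i.e. |z| > 1 for every root.
Set 1 + (1.293) z + (-1) z^2 = 0, i.e. a z^2 + b z + c = 0 with a = -1, b = 1.293, c = 1.
Discriminant D = b^2 - 4ac = (1.293)^2 - 4*(-1)*1 = 1.671849 - (-4) = 5.671849.
D >= 0, so the roots are real: z = (-b +/- sqrt(D)) / (2a) = (-1.293 +/- 2.381564) / (-2).
  z_1 = (-1.293 + 2.381564) / (-2) = -0.5443,   |z_1| = 0.5443.
  z_2 = (-1.293 - 2.381564) / (-2) = 1.8373,   |z_2| = 1.8373.
Moduli of all roots: 0.5443, 1.8373.
All moduli strictly greater than 1? No.
Verdict: Not invertible.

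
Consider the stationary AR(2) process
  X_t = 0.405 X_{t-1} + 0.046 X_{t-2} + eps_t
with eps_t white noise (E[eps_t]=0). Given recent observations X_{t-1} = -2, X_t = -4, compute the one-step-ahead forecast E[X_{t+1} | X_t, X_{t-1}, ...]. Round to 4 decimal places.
E[X_{t+1} \mid \mathcal F_t] = -1.7120

For an AR(p) model X_t = c + sum_i phi_i X_{t-i} + eps_t, the
one-step-ahead conditional mean is
  E[X_{t+1} | X_t, ...] = c + sum_i phi_i X_{t+1-i}.
Substitute known values:
  E[X_{t+1} | ...] = (0.405) * (-4) + (0.046) * (-2)
                   = -1.7120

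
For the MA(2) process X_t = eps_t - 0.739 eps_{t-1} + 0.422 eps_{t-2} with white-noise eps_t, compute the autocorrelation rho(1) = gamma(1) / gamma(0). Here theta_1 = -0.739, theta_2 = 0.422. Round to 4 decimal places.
\rho(1) = -0.6095

For an MA(q) process with theta_0 = 1, the autocovariance is
  gamma(k) = sigma^2 * sum_{i=0..q-k} theta_i * theta_{i+k},
and rho(k) = gamma(k) / gamma(0). Sigma^2 cancels.
  numerator   = (1)*(-0.739) + (-0.739)*(0.422) = -1.050858.
  denominator = (1)^2 + (-0.739)^2 + (0.422)^2 = 1.724205.
  rho(1) = -1.050858 / 1.724205 = -0.6095.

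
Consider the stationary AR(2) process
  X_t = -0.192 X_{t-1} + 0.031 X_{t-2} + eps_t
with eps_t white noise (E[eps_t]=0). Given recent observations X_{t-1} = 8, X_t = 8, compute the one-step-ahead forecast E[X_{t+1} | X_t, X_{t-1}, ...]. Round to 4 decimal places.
E[X_{t+1} \mid \mathcal F_t] = -1.2880

For an AR(p) model X_t = c + sum_i phi_i X_{t-i} + eps_t, the
one-step-ahead conditional mean is
  E[X_{t+1} | X_t, ...] = c + sum_i phi_i X_{t+1-i}.
Substitute known values:
  E[X_{t+1} | ...] = (-0.192) * (8) + (0.031) * (8)
                   = -1.2880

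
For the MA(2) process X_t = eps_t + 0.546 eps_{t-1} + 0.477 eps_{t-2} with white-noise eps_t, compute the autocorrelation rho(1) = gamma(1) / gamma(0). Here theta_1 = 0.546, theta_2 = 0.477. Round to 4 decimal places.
\rho(1) = 0.5286

For an MA(q) process with theta_0 = 1, the autocovariance is
  gamma(k) = sigma^2 * sum_{i=0..q-k} theta_i * theta_{i+k},
and rho(k) = gamma(k) / gamma(0). Sigma^2 cancels.
  numerator   = (1)*(0.546) + (0.546)*(0.477) = 0.806442.
  denominator = (1)^2 + (0.546)^2 + (0.477)^2 = 1.525645.
  rho(1) = 0.806442 / 1.525645 = 0.5286.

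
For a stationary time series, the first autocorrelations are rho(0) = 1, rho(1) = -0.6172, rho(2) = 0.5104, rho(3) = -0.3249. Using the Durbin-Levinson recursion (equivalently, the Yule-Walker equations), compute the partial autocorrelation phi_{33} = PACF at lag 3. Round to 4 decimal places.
\phi_{33} = 0.0901

The PACF at lag k is phi_{kk}, the last component of the solution
to the Yule-Walker system G_k phi = r_k where
  (G_k)_{ij} = rho(|i - j|), (r_k)_i = rho(i), i,j = 1..k.
Equivalently, Durbin-Levinson gives phi_{kk} iteratively:
  phi_{11} = rho(1)
  phi_{kk} = [rho(k) - sum_{j=1..k-1} phi_{k-1,j} rho(k-j)]
            / [1 - sum_{j=1..k-1} phi_{k-1,j} rho(j)],
  phi_{k,j} = phi_{k-1,j} - phi_{kk} phi_{k-1,k-j},  j = 1..k-1.
Step k = 1:
  phi_11 = rho(1) = -0.6172.
Step k = 2:
  phi_22 = [rho(2) - phi_11 rho(1)] / [1 - phi_11 rho(1)] = [0.5104 - (-0.6172)(-0.6172)] / [1 - (-0.6172)(-0.6172)]
         = 0.12946416 / 0.61906416 = 0.209129.
  Update: phi_21 = phi_11 - phi_22 phi_11 = -0.6172 - (0.209129)(-0.6172) = -0.488126.
Step k = 3:
  phi_33 = [rho(3) - phi_21 rho(2) - phi_22 rho(1)] / [1 - phi_21 rho(1) - phi_22 rho(2)]
    numerator   = -0.3249 - (-0.488126)(0.5104) - (0.209129)(-0.6172) = 0.05331366
    denominator = 1 - (-0.488126)(-0.6172) - (0.209129)(0.5104) = 0.59198947
  phi_33 = 0.05331366 / 0.59198947 = 0.0901.
Therefore phi_{33} = 0.0901.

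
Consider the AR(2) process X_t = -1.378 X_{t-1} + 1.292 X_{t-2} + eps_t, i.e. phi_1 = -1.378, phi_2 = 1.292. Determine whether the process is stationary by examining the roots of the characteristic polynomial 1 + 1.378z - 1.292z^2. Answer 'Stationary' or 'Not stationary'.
\text{Not stationary}

The AR(p) characteristic polynomial is P(z) = 1 + 1.378z - 1.292z^2.
Stationarity requires all roots to lie outside the unit circle, i.e. |z| > 1 for every root.
Set 1 + (1.378) z + (-1.292) z^2 = 0, i.e. a z^2 + b z + c = 0 with a = -1.292, b = 1.378, c = 1.
Discriminant D = b^2 - 4ac = (1.378)^2 - 4*(-1.292)*1 = 1.898884 - (-5.168) = 7.066884.
D >= 0, so the roots are real: z = (-b +/- sqrt(D)) / (2a) = (-1.378 +/- 2.658361) / (-2.584).
  z_1 = (-1.378 + 2.658361) / (-2.584) = -0.4955,   |z_1| = 0.4955.
  z_2 = (-1.378 - 2.658361) / (-2.584) = 1.5621,   |z_2| = 1.5621.
Moduli of all roots: 0.4955, 1.5621.
All moduli strictly greater than 1? No.
Verdict: Not stationary.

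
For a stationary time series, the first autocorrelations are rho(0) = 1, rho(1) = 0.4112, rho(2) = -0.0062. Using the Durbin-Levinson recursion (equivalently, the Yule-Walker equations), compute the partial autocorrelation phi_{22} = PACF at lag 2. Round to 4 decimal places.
\phi_{22} = -0.2110

The PACF at lag k is phi_{kk}, the last component of the solution
to the Yule-Walker system G_k phi = r_k where
  (G_k)_{ij} = rho(|i - j|), (r_k)_i = rho(i), i,j = 1..k.
Equivalently, Durbin-Levinson gives phi_{kk} iteratively:
  phi_{11} = rho(1)
  phi_{kk} = [rho(k) - sum_{j=1..k-1} phi_{k-1,j} rho(k-j)]
            / [1 - sum_{j=1..k-1} phi_{k-1,j} rho(j)],
  phi_{k,j} = phi_{k-1,j} - phi_{kk} phi_{k-1,k-j},  j = 1..k-1.
Step k = 1:
  phi_11 = rho(1) = 0.4112.
Step k = 2:
  phi_22 = [rho(2) - phi_11 rho(1)] / [1 - phi_11 rho(1)] = [-0.0062 - (0.4112)(0.4112)] / [1 - (0.4112)(0.4112)]
         = -0.17528544 / 0.83091456 = -0.211.
Therefore phi_{22} = -0.2110.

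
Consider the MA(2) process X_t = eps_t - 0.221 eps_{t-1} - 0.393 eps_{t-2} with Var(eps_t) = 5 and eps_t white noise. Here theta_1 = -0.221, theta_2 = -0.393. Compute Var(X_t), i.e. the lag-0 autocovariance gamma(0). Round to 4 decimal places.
\gamma(0) = 6.0165

For an MA(q) process X_t = eps_t + sum_i theta_i eps_{t-i} with
Var(eps_t) = sigma^2, the variance is
  gamma(0) = sigma^2 * (1 + sum_i theta_i^2).
  sum_i theta_i^2 = (-0.221)^2 + (-0.393)^2 = 0.048841 + 0.154449 = 0.20329.
  gamma(0) = 5 * (1 + 0.20329) = 5 * 1.20329 = 6.01645, which rounds to 6.0165.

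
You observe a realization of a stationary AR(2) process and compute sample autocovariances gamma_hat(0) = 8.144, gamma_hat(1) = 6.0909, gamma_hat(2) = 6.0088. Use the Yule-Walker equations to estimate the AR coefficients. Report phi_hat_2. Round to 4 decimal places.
\hat\phi_{2} = 0.4050

The Yule-Walker equations for an AR(p) process read, in matrix form,
  Gamma_p phi = r_p,   with   (Gamma_p)_{ij} = gamma(|i - j|),
                       (r_p)_i = gamma(i),   i,j = 1..p.
Substitute the sample gammas (Toeplitz matrix and right-hand side of size 2):
  Gamma_p = [[8.144, 6.0909], [6.0909, 8.144]]
  r_p     = [6.0909, 6.0088]
Written out:
  8.144 phi_1 + 6.0909 phi_2 = 6.0909
  6.0909 phi_1 + 8.144 phi_2 = 6.0088
Solve by Cramer's rule:
  det = gamma(0)^2 - gamma(1)^2 = (8.144)^2 - (6.0909)^2 = 66.324736 - 37.09906281 = 29.22567319
  phi_hat_1 = [gamma(1) gamma(0) - gamma(1) gamma(2)] / det = [(6.0909)(8.144) - (6.0909)(6.0088)] / 29.22567319 = 13.00528968 / 29.22567319 = 0.445
  phi_hat_2 = [gamma(0) gamma(2) - gamma(1)^2] / det = [(8.144)(6.0088) - (6.0909)^2] / 29.22567319 = 11.83660439 / 29.22567319 = 0.405
So phi_hat = [0.4450, 0.4050].
Therefore phi_hat_2 = 0.4050.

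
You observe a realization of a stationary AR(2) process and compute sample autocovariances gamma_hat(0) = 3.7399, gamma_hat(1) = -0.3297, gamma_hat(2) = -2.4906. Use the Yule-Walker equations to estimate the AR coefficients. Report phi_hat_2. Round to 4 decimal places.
\hat\phi_{2} = -0.6790

The Yule-Walker equations for an AR(p) process read, in matrix form,
  Gamma_p phi = r_p,   with   (Gamma_p)_{ij} = gamma(|i - j|),
                       (r_p)_i = gamma(i),   i,j = 1..p.
Substitute the sample gammas (Toeplitz matrix and right-hand side of size 2):
  Gamma_p = [[3.7399, -0.3297], [-0.3297, 3.7399]]
  r_p     = [-0.3297, -2.4906]
Written out:
  3.7399 phi_1 - 0.3297 phi_2 = -0.3297
  -0.3297 phi_1 + 3.7399 phi_2 = -2.4906
Solve by Cramer's rule:
  det = gamma(0)^2 - gamma(1)^2 = (3.7399)^2 - (-0.3297)^2 = 13.98685201 - 0.10870209 = 13.87814992
  phi_hat_1 = [gamma(1) gamma(0) - gamma(1) gamma(2)] / det = [(-0.3297)(3.7399) - (-0.3297)(-2.4906)] / 13.87814992 = -2.05419585 / 13.87814992 = -0.148
  phi_hat_2 = [gamma(0) gamma(2) - gamma(1)^2] / det = [(3.7399)(-2.4906) - (-0.3297)^2] / 13.87814992 = -9.42329703 / 13.87814992 = -0.679
So phi_hat = [-0.1480, -0.6790].
Therefore phi_hat_2 = -0.6790.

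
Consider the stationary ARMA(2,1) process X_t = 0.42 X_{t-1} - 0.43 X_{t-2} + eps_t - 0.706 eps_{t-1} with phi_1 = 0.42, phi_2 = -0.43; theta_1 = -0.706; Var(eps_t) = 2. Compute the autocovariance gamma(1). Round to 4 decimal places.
\gamma(1) = -0.1327

Multiply the model equation by X_{t-k} and take expectations. With theta_0 = psi_0 = 1 and psi_j the MA(infinity) weights, this gives
  gamma(k) - sum_i phi_i gamma(k-i) = c_k,
  c_k = sigma^2 * sum_{j=k..q} theta_j psi_{j-k}   (c_k = 0 for k > q),
using gamma(-m) = gamma(m).
psi-weights needed (psi_j = theta_j + sum_i phi_i psi_{j-i}):
  psi_1 = theta_1 + phi_1 = -0.706 + (0.42) = -0.286
Right-hand sides:
  c_0 = sigma^2 (1 + theta_1 psi_1) = 2 * (1 + (-0.706)(-0.286)) = 2 * 1.201916 = 2.403832
  c_1 = sigma^2 theta_1 = 2 * (-0.706) = -1.412
  c_2 = 0
Equations for k = 0, 1, 2 (AR order 2, c_2 = 0):
  (E0) gamma(0) = phi_1 gamma(1) + phi_2 gamma(2) + c_0
  (E1) gamma(1) = phi_1 gamma(0) + phi_2 gamma(1) + c_1
  (E2) gamma(2) = phi_1 gamma(1) + phi_2 gamma(0)
From (E1): gamma(1) = A gamma(0) + B with
  A = phi_1 / (1 - phi_2) = 0.42 / 1.43 = 0.293706,   B = c_1 / (1 - phi_2) = -1.412 / 1.43 = -0.987413.
Insert (E2) into (E0): gamma(0) (1 - phi_2^2) = phi_1 (1 + phi_2) gamma(1) + c_0.
  phi_1 (1 + phi_2) = (0.42)(0.57) = 0.2394,   1 - phi_2^2 = 0.8151.
Replace gamma(1) by A gamma(0) + B and collect gamma(0):
  gamma(0) [0.8151 - (0.2394)(0.293706)] = (0.2394)(-0.987413) + 2.403832
  gamma(0) * 0.744787 = 2.167445
  gamma(0) = 2.167445 / 0.744787 = 2.910156.
  gamma(1) = A gamma(0) + B = (0.293706)(2.910156) + (-0.987413) = -0.132681.
Therefore gamma(1) = -0.1327 (to 4 decimal places).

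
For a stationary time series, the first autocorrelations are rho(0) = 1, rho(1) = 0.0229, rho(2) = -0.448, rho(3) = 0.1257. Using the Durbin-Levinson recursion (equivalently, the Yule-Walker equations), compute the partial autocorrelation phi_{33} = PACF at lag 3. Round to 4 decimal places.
\phi_{33} = 0.1890

The PACF at lag k is phi_{kk}, the last component of the solution
to the Yule-Walker system G_k phi = r_k where
  (G_k)_{ij} = rho(|i - j|), (r_k)_i = rho(i), i,j = 1..k.
Equivalently, Durbin-Levinson gives phi_{kk} iteratively:
  phi_{11} = rho(1)
  phi_{kk} = [rho(k) - sum_{j=1..k-1} phi_{k-1,j} rho(k-j)]
            / [1 - sum_{j=1..k-1} phi_{k-1,j} rho(j)],
  phi_{k,j} = phi_{k-1,j} - phi_{kk} phi_{k-1,k-j},  j = 1..k-1.
Step k = 1:
  phi_11 = rho(1) = 0.0229.
Step k = 2:
  phi_22 = [rho(2) - phi_11 rho(1)] / [1 - phi_11 rho(1)] = [-0.448 - (0.0229)(0.0229)] / [1 - (0.0229)(0.0229)]
         = -0.44852441 / 0.99947559 = -0.44876.
  Update: phi_21 = phi_11 - phi_22 phi_11 = 0.0229 - (-0.44876)(0.0229) = 0.033177.
Step k = 3:
  phi_33 = [rho(3) - phi_21 rho(2) - phi_22 rho(1)] / [1 - phi_21 rho(1) - phi_22 rho(2)]
    numerator   = 0.1257 - (0.033177)(-0.448) - (-0.44876)(0.0229) = 0.15083971
    denominator = 1 - (0.033177)(0.0229) - (-0.44876)(-0.448) = 0.79819589
  phi_33 = 0.15083971 / 0.79819589 = 0.189.
Therefore phi_{33} = 0.1890.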